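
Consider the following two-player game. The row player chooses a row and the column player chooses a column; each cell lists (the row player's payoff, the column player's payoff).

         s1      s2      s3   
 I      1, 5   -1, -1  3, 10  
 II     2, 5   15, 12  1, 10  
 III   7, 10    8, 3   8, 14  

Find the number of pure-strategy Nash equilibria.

(II, s2): the row player gets 15 (best alternative 8); the column player gets 12 (best alternative 10). Neither deviates — NE.
(III, s3): the row player gets 8 (best alternative 3); the column player gets 14 (best alternative 10). Neither deviates — NE.
(I, s1) is not a NE: the row player would switch to III (7 > 1).
No other cell survives both best-response checks, so there are 2 pure NE.

2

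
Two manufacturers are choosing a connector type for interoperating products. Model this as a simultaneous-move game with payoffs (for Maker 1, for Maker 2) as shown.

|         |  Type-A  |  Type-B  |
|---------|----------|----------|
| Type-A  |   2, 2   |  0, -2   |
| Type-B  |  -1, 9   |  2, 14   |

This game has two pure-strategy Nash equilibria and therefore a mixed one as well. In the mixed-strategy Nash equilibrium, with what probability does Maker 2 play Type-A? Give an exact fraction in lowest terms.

Maker 2's mix q on Type-A must make Maker 1 indifferent between Type-A and Type-B.
Maker 1's payoff from Type-A: 2q + 0(1−q). From Type-B: (-1)q + 2(1−q).
Set equal: 3q = 2(1−q) → q = 2/5.

2/5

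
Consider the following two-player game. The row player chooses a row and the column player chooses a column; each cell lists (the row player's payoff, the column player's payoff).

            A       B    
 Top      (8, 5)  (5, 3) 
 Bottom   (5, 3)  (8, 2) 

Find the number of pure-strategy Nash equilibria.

(Top, A): the row player gets 8 (best alternative 5); the column player gets 5 (best alternative 3). Neither deviates — NE.
(Bottom, B) is not a NE: the column player would switch to A (3 > 2).
No other cell survives both best-response checks, so there is 1 pure NE.

1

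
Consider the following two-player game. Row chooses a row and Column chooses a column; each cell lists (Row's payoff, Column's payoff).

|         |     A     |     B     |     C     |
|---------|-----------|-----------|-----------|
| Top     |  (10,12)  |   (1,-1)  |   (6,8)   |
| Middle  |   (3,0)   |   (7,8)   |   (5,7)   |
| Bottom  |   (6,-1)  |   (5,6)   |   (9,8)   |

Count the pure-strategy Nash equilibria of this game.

3

(Top, A): Row gets 10 (best alternative 6); Column gets 12 (best alternative 8). Neither deviates — NE.
(Middle, B): Row gets 7 (best alternative 5); Column gets 8 (best alternative 7). Neither deviates — NE.
(Bottom, C): Row gets 9 (best alternative 6); Column gets 8 (best alternative 6). Neither deviates — NE.
(Top, B) is not a NE: Row would switch to Middle (7 > 1).
No other cell survives both best-response checks, so there are 3 pure NE.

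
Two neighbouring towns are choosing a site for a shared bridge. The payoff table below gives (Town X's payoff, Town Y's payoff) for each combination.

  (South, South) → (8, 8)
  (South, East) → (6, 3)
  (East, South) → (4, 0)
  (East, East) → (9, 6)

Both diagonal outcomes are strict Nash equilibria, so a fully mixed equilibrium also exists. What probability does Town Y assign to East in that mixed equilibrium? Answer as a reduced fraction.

Town Y's mix q on South must make Town X indifferent between South and East.
Town X's payoff from South: 8q + 6(1−q). From East: 4q + 9(1−q).
Set equal: 4q = 3(1−q) → q = 3/7.
Probability on East is 1 − 3/7 = 4/7.

4/7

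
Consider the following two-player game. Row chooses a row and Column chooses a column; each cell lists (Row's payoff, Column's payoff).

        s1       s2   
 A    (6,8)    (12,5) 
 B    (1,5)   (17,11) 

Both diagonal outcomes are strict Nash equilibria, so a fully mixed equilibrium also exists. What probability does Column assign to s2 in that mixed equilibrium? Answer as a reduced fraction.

Column's mix q on s1 must make Row indifferent between A and B.
Row's payoff from A: 6q + 12(1−q). From B: 1q + 17(1−q).
Set equal: 5q = 5(1−q) → q = 5/10 = 1/2.
Probability on s2 is 1 − 1/2 = 1/2.

1/2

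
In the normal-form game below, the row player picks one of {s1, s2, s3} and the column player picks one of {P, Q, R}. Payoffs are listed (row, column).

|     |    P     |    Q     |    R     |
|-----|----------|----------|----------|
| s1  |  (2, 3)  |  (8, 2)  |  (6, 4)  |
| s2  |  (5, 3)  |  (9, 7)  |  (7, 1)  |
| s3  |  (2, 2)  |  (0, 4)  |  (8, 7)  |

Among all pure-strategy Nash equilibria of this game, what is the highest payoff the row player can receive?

9

(s2, Q) is a pure NE (the row player: 9 ≥ 8; the column player: 7 ≥ 3). The row player gets 9.
(s3, R) is a pure NE (the row player: 8 ≥ 7; the column player: 7 ≥ 4). The row player gets 8.
Every other cell has a profitable deviation for at least one player. Highest of {9, 8} is 9.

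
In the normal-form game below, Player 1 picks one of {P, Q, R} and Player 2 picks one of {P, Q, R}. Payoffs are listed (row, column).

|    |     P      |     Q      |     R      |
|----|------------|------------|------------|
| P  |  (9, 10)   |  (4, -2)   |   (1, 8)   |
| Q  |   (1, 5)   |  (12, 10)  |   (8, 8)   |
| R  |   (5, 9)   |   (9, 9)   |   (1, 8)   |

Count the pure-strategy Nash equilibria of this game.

2

Both P: Player 1 gets 9 (best alternative 5); Player 2 gets 10 (best alternative 8). Neither deviates — NE.
Both Q: Player 1 gets 12 (best alternative 9); Player 2 gets 10 (best alternative 8). Neither deviates — NE.
Both R is not a NE: Player 1 would switch to Q (8 > 1).
No other cell survives both best-response checks, so there are 2 pure NE.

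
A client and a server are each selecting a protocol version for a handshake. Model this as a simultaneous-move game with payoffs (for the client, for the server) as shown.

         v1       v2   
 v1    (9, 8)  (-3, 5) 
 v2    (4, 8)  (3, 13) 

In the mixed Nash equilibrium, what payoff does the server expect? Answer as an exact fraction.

The client mixes with probability p on v1, chosen so the server is indifferent: 8p + 8(1−p) = 5p + 13(1−p) gives p = 5/8.
The server's expected payoff is 8·5/8 + 8·3/8 = 8.

8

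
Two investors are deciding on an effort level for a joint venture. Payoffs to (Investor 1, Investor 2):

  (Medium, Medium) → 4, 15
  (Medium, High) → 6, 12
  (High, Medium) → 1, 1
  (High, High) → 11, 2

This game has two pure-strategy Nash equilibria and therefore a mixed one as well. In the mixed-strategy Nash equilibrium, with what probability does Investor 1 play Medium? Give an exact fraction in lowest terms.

Investor 1's mix p on Medium must make Investor 2 indifferent between Medium and High.
Investor 2's payoff from Medium: 15p + 1(1−p). From High: 12p + 2(1−p).
Set equal: 3p = 1(1−p) → p = 1/4.

1/4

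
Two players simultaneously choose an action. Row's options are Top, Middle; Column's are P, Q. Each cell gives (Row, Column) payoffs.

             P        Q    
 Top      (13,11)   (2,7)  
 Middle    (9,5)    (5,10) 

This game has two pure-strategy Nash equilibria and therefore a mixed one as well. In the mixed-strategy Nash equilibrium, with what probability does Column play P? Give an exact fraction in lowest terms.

Column's mix q on P must make Row indifferent between Top and Middle.
Row's payoff from Top: 13q + 2(1−q). From Middle: 9q + 5(1−q).
Set equal: 4q = 3(1−q) → q = 3/7.

3/7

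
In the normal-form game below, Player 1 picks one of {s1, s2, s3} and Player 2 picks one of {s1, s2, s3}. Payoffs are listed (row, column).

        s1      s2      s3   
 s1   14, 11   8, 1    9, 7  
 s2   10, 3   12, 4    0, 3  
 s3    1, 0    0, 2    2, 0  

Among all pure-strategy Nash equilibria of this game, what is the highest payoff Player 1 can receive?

14

Both s1 is a pure NE (Player 1: 14 ≥ 10; Player 2: 11 ≥ 7). Player 1 gets 14.
Both s2 is a pure NE (Player 1: 12 ≥ 8; Player 2: 4 ≥ 3). Player 1 gets 12.
Every other cell has a profitable deviation for at least one player. Highest of {14, 12} is 14.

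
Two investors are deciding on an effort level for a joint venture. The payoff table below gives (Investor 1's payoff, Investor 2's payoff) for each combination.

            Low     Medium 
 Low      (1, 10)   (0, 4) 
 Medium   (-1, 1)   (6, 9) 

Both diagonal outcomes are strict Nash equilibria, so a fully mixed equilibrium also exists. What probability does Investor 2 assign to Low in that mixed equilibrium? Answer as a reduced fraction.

3/4

Investor 2's mix q on Low must make Investor 1 indifferent between Low and Medium.
Investor 1's payoff from Low: 1q + 0(1−q). From Medium: (-1)q + 6(1−q).
Set equal: 2q = 6(1−q) → q = 6/8 = 3/4.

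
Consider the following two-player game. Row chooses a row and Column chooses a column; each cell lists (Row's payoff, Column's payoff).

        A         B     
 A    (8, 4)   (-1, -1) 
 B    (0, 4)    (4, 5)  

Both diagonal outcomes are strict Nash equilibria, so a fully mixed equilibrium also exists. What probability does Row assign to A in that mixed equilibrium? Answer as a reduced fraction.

1/6

Row's mix p on A must make Column indifferent between A and B.
Column's payoff from A: 4p + 4(1−p). From B: (-1)p + 5(1−p).
Set equal: 5p = 1(1−p) → p = 1/6.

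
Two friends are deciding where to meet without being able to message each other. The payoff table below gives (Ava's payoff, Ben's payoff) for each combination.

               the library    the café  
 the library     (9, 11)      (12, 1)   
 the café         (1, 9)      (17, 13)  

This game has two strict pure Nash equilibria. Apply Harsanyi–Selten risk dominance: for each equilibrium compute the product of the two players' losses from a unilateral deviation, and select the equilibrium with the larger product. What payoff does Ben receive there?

At both the library: Ava loses 9 − 1 = 8 by deviating; Ben loses 11 − 1 = 10. Product = 8·10 = 80.
At both the café: Ava loses 17 − 12 = 5 by deviating; Ben loses 13 − 9 = 4. Product = 5·4 = 20.
80 > 20, so both the library is risk-dominant. Ben's payoff there is 11.

11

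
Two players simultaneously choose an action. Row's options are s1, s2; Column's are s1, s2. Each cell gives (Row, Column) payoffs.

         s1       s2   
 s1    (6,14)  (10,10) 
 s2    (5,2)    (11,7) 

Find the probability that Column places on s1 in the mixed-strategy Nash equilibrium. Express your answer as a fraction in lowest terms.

Column's mix q on s1 must make Row indifferent between s1 and s2.
Row's payoff from s1: 6q + 10(1−q). From s2: 5q + 11(1−q).
Set equal: 1q = 1(1−q) → q = 1/2.

1/2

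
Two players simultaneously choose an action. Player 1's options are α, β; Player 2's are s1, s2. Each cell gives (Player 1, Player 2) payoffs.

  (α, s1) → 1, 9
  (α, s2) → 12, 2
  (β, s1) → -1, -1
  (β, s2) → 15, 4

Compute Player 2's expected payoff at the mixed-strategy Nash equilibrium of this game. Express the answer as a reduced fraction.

19/6

Player 1 mixes with probability p on α, chosen so Player 2 is indifferent: 9p + (-1)(1−p) = 2p + 4(1−p) gives p = 5/12.
Player 2's expected payoff is 9·5/12 + (-1)·7/12 = 19/6.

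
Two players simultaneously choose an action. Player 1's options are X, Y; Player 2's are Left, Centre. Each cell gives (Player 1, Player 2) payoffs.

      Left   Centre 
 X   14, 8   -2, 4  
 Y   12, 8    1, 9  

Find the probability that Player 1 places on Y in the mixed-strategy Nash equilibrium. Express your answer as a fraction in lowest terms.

Player 1's mix p on X must make Player 2 indifferent between Left and Centre.
Player 2's payoff from Left: 8p + 8(1−p). From Centre: 4p + 9(1−p).
Set equal: 4p = 1(1−p) → p = 1/5.
Probability on Y is 1 − 1/5 = 4/5.

4/5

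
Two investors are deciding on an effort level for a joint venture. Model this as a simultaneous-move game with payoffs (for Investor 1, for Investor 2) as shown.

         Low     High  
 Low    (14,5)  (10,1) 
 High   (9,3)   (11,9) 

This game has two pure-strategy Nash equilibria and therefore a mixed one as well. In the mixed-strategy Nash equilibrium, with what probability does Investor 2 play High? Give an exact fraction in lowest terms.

Investor 2's mix q on Low must make Investor 1 indifferent between Low and High.
Investor 1's payoff from Low: 14q + 10(1−q). From High: 9q + 11(1−q).
Set equal: 5q = 1(1−q) → q = 1/6.
Probability on High is 1 − 1/6 = 5/6.

5/6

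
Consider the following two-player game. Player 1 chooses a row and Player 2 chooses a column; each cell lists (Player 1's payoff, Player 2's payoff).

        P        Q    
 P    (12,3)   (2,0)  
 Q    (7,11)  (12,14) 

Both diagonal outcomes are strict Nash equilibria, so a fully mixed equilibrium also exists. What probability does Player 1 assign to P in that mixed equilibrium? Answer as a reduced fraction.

Player 1's mix p on P must make Player 2 indifferent between P and Q.
Player 2's payoff from P: 3p + 11(1−p). From Q: 0p + 14(1−p).
Set equal: 3p = 3(1−p) → p = 3/6 = 1/2.

1/2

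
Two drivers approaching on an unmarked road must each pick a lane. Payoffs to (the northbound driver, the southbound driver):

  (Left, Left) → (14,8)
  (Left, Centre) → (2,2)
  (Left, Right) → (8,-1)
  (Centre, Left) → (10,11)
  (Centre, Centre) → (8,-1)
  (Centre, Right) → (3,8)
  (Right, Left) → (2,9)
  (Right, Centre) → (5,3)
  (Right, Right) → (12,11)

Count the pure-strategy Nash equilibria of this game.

Both Left: the northbound driver gets 14 (best alternative 10); the southbound driver gets 8 (best alternative 2). Neither deviates — NE.
Both Right: the northbound driver gets 12 (best alternative 8); the southbound driver gets 11 (best alternative 9). Neither deviates — NE.
Both Centre is not a NE: the southbound driver would switch to Left (11 > -1).
No other cell survives both best-response checks, so there are 2 pure NE.

2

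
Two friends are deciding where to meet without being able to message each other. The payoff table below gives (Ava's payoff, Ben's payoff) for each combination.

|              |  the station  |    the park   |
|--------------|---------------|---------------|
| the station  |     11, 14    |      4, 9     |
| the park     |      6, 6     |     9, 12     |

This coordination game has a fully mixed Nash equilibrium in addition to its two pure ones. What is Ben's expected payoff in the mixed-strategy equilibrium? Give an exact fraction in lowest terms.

Ava mixes with probability p on the station, chosen so Ben is indifferent: 14p + 6(1−p) = 9p + 12(1−p) gives p = 6/11.
Ben's expected payoff is 14·6/11 + 6·5/11 = 114/11.

114/11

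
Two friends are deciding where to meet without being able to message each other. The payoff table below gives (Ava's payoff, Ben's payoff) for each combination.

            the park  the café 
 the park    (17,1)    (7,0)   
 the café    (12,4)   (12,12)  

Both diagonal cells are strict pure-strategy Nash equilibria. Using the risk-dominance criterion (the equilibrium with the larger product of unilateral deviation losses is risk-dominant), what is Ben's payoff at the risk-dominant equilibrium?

12

At both the park: Ava loses 17 − 12 = 5 by deviating; Ben loses 1 − 0 = 1. Product = 5·1 = 5.
At both the café: Ava loses 12 − 7 = 5 by deviating; Ben loses 12 − 4 = 8. Product = 5·8 = 40.
40 > 5, so both the café is risk-dominant. Ben's payoff there is 12.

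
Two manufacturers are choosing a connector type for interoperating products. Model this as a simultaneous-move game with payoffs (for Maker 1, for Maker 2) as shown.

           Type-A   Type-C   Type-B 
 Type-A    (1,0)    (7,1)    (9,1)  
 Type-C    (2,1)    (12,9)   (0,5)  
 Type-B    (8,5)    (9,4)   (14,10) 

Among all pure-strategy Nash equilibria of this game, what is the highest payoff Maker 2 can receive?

10

Both Type-C is a pure NE (Maker 1: 12 ≥ 9; Maker 2: 9 ≥ 5). Maker 2 gets 9.
Both Type-B is a pure NE (Maker 1: 14 ≥ 9; Maker 2: 10 ≥ 5). Maker 2 gets 10.
Every other cell has a profitable deviation for at least one player. Highest of {9, 10} is 10.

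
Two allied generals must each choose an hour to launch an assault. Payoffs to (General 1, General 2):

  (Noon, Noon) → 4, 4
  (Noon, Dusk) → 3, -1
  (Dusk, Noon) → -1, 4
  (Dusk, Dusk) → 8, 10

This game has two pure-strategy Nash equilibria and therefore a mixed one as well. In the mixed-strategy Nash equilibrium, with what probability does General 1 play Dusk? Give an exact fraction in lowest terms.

5/11

General 1's mix p on Noon must make General 2 indifferent between Noon and Dusk.
General 2's payoff from Noon: 4p + 4(1−p). From Dusk: (-1)p + 10(1−p).
Set equal: 5p = 6(1−p) → p = 6/11.
Probability on Dusk is 1 − 6/11 = 5/11.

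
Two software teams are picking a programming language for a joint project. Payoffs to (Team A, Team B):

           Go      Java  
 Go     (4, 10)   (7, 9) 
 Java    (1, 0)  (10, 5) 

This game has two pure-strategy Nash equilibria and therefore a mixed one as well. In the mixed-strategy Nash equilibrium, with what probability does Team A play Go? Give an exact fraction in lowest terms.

5/6

Team A's mix p on Go must make Team B indifferent between Go and Java.
Team B's payoff from Go: 10p + 0(1−p). From Java: 9p + 5(1−p).
Set equal: 1p = 5(1−p) → p = 5/6.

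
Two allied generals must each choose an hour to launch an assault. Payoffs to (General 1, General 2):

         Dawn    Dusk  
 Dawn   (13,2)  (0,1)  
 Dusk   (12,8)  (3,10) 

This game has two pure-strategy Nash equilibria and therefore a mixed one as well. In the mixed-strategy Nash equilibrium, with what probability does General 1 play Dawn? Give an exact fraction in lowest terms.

General 1's mix p on Dawn must make General 2 indifferent between Dawn and Dusk.
General 2's payoff from Dawn: 2p + 8(1−p). From Dusk: 1p + 10(1−p).
Set equal: 1p = 2(1−p) → p = 2/3.

2/3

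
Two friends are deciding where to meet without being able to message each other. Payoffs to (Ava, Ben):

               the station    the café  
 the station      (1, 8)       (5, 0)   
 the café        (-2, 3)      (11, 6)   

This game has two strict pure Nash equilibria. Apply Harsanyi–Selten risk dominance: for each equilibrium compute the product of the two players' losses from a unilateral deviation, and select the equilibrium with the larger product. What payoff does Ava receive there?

1

At both the station: Ava loses 1 − (-2) = 3 by deviating; Ben loses 8 − 0 = 8. Product = 3·8 = 24.
At both the café: Ava loses 11 − 5 = 6 by deviating; Ben loses 6 − 3 = 3. Product = 6·3 = 18.
24 > 18, so both the station is risk-dominant. Ava's payoff there is 1.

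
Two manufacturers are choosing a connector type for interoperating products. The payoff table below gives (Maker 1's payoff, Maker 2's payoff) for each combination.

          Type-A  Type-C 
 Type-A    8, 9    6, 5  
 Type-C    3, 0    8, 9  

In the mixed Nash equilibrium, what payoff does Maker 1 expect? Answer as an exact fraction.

Maker 2 mixes with probability q on Type-A, chosen so Maker 1 is indifferent: 8q + 6(1−q) = 3q + 8(1−q) gives q = 2/7.
Maker 1's expected payoff (from either row, since indifferent) is 8·2/7 + 6·5/7 = 46/7.

46/7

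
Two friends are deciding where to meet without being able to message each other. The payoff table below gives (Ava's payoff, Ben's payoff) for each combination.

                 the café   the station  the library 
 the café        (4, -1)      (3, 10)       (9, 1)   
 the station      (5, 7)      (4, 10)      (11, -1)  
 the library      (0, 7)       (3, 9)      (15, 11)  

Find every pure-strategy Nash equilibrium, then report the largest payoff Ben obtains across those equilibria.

11

Both the station is a pure NE (Ava: 4 ≥ 3; Ben: 10 ≥ 7). Ben gets 10.
Both the library is a pure NE (Ava: 15 ≥ 11; Ben: 11 ≥ 9). Ben gets 11.
Every other cell has a profitable deviation for at least one player. Highest of {10, 11} is 11.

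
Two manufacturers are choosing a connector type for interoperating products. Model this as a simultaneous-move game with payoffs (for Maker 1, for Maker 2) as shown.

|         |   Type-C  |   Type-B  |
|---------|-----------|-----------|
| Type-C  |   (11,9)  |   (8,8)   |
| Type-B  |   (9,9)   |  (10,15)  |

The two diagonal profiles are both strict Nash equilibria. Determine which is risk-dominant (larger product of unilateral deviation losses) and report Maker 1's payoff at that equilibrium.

At both Type-C: Maker 1 loses 11 − 9 = 2 by deviating; Maker 2 loses 9 − 8 = 1. Product = 2·1 = 2.
At both Type-B: Maker 1 loses 10 − 8 = 2 by deviating; Maker 2 loses 15 − 9 = 6. Product = 2·6 = 12.
12 > 2, so both Type-B is risk-dominant. Maker 1's payoff there is 10.

10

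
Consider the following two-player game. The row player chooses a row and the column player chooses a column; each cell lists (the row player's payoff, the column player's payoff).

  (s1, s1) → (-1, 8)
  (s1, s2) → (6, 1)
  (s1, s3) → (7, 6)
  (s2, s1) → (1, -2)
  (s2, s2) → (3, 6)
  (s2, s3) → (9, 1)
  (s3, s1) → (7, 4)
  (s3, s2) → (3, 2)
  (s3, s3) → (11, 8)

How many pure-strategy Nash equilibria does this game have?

Both s3: the row player gets 11 (best alternative 9); the column player gets 8 (best alternative 4). Neither deviates — NE.
Both s1 is not a NE: the row player would switch to s3 (7 > -1).
No other cell survives both best-response checks, so there is 1 pure NE.

1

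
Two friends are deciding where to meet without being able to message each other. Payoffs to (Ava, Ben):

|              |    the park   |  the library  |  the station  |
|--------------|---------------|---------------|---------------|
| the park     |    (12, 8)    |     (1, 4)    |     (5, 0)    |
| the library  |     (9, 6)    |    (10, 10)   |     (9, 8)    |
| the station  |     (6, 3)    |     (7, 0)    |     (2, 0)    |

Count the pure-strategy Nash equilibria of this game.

2

Both the park: Ava gets 12 (best alternative 9); Ben gets 8 (best alternative 4). Neither deviates — NE.
Both the library: Ava gets 10 (best alternative 7); Ben gets 10 (best alternative 8). Neither deviates — NE.
Both the station is not a NE: Ava would switch to the library (9 > 2).
No other cell survives both best-response checks, so there are 2 pure NE.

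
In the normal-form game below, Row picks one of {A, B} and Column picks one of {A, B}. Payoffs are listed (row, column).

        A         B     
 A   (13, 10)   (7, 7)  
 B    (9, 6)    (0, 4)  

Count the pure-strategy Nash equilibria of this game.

Both A: Row gets 13 (best alternative 9); Column gets 10 (best alternative 7). Neither deviates — NE.
Both B is not a NE: Row would switch to A (7 > 0).
No other cell survives both best-response checks, so there is 1 pure NE.

1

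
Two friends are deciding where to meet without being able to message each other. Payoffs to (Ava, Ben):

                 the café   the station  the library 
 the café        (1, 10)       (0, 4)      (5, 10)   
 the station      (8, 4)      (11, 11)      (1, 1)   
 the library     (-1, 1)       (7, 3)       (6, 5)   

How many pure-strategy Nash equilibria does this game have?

Both the station: Ava gets 11 (best alternative 7); Ben gets 11 (best alternative 4). Neither deviates — NE.
Both the library: Ava gets 6 (best alternative 5); Ben gets 5 (best alternative 3). Neither deviates — NE.
Both the café is not a NE: Ava would switch to the station (8 > 1).
No other cell survives both best-response checks, so there are 2 pure NE.

2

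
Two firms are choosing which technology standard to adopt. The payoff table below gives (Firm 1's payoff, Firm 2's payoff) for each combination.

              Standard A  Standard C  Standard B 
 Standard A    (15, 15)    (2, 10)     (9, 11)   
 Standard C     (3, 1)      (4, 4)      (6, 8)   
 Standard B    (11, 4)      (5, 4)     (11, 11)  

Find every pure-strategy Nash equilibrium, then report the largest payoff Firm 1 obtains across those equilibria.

15

Both Standard A is a pure NE (Firm 1: 15 ≥ 11; Firm 2: 15 ≥ 11). Firm 1 gets 15.
Both Standard B is a pure NE (Firm 1: 11 ≥ 9; Firm 2: 11 ≥ 4). Firm 1 gets 11.
Every other cell has a profitable deviation for at least one player. Highest of {15, 11} is 15.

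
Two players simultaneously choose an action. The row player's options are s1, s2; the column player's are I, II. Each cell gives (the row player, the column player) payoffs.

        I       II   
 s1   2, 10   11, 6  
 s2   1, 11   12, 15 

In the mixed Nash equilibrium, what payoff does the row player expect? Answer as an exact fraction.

The column player mixes with probability q on I, chosen so the row player is indifferent: 2q + 11(1−q) = 1q + 12(1−q) gives q = 1/2.
The row player's expected payoff (from either row, since indifferent) is 2·1/2 + 11·1/2 = 13/2.

13/2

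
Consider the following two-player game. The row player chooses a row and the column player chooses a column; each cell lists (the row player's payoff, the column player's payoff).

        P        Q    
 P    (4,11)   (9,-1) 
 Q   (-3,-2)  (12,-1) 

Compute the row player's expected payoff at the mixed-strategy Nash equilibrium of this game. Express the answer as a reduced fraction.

The column player mixes with probability q on P, chosen so the row player is indifferent: 4q + 9(1−q) = (-3)q + 12(1−q) gives q = 3/10.
The row player's expected payoff (from either row, since indifferent) is 4·3/10 + 9·7/10 = 15/2.

15/2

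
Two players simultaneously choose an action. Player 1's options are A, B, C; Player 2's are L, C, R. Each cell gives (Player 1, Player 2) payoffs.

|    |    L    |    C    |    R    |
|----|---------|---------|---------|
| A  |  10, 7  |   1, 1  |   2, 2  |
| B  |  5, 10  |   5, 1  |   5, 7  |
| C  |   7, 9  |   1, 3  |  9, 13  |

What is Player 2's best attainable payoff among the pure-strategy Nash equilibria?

13

(A, L) is a pure NE (Player 1: 10 ≥ 7; Player 2: 7 ≥ 2). Player 2 gets 7.
(C, R) is a pure NE (Player 1: 9 ≥ 5; Player 2: 13 ≥ 9). Player 2 gets 13.
Every other cell has a profitable deviation for at least one player. Highest of {7, 13} is 13.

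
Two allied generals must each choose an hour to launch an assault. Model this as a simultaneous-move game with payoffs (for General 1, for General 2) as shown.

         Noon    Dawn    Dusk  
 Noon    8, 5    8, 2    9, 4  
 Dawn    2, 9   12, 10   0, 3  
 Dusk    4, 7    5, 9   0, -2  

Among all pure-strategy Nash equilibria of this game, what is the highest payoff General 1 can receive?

12

Both Noon is a pure NE (General 1: 8 ≥ 4; General 2: 5 ≥ 4). General 1 gets 8.
Both Dawn is a pure NE (General 1: 12 ≥ 8; General 2: 10 ≥ 9). General 1 gets 12.
Every other cell has a profitable deviation for at least one player. Highest of {8, 12} is 12.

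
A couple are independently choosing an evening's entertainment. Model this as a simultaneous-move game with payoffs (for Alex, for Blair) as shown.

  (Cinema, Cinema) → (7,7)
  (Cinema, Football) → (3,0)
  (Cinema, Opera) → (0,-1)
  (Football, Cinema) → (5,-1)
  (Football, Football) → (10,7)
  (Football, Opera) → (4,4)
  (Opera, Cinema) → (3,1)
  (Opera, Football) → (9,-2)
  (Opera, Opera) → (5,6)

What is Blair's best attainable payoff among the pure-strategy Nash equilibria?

Both Cinema is a pure NE (Alex: 7 ≥ 5; Blair: 7 ≥ 0). Blair gets 7.
Both Football is a pure NE (Alex: 10 ≥ 9; Blair: 7 ≥ 4). Blair gets 7.
Both Opera is a pure NE (Alex: 5 ≥ 4; Blair: 6 ≥ 1). Blair gets 6.
Every other cell has a profitable deviation for at least one player. Highest of {7, 7, 6} is 7.

7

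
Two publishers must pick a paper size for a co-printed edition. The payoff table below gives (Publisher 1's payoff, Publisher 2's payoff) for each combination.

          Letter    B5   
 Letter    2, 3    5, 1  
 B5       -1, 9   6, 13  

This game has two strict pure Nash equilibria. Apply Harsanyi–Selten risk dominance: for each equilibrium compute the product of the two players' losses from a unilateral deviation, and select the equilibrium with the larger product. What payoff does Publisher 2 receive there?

At both Letter: Publisher 1 loses 2 − (-1) = 3 by deviating; Publisher 2 loses 3 − 1 = 2. Product = 3·2 = 6.
At both B5: Publisher 1 loses 6 − 5 = 1 by deviating; Publisher 2 loses 13 − 9 = 4. Product = 1·4 = 4.
6 > 4, so both Letter is risk-dominant. Publisher 2's payoff there is 3.

3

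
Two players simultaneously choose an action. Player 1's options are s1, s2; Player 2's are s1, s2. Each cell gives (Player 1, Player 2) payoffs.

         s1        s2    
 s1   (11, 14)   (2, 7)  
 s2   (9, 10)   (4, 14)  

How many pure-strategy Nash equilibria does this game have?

2

Both s1: Player 1 gets 11 (best alternative 9); Player 2 gets 14 (best alternative 7). Neither deviates — NE.
Both s2: Player 1 gets 4 (best alternative 2); Player 2 gets 14 (best alternative 10). Neither deviates — NE.
(s2, s1) is not a NE: Player 1 would switch to s1 (11 > 9).
No other cell survives both best-response checks, so there are 2 pure NE.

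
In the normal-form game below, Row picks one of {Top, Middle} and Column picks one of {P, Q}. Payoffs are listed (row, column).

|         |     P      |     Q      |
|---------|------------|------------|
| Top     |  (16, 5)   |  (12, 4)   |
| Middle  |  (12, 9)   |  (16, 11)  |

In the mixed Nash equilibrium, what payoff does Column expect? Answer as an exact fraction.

19/3

Row mixes with probability p on Top, chosen so Column is indifferent: 5p + 9(1−p) = 4p + 11(1−p) gives p = 2/3.
Column's expected payoff is 5·2/3 + 9·1/3 = 19/3.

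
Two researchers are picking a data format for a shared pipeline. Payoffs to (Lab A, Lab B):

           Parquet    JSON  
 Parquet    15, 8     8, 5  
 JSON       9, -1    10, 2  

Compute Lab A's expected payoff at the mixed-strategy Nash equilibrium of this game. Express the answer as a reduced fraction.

Lab B mixes with probability q on Parquet, chosen so Lab A is indifferent: 15q + 8(1−q) = 9q + 10(1−q) gives q = 1/4.
Lab A's expected payoff (from either row, since indifferent) is 15·1/4 + 8·3/4 = 39/4.

39/4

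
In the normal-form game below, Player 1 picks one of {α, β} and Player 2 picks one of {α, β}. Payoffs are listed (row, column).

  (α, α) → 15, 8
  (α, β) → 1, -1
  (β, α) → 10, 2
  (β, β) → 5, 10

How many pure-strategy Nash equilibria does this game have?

Both α: Player 1 gets 15 (best alternative 10); Player 2 gets 8 (best alternative -1). Neither deviates — NE.
Both β: Player 1 gets 5 (best alternative 1); Player 2 gets 10 (best alternative 2). Neither deviates — NE.
(α, β) is not a NE: Player 1 would switch to β (5 > 1).
No other cell survives both best-response checks, so there are 2 pure NE.

2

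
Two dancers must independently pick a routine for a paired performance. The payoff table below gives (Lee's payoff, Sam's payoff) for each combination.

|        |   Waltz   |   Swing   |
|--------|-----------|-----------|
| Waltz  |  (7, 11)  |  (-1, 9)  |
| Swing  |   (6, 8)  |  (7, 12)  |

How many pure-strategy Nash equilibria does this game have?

Both Waltz: Lee gets 7 (best alternative 6); Sam gets 11 (best alternative 9). Neither deviates — NE.
Both Swing: Lee gets 7 (best alternative -1); Sam gets 12 (best alternative 8). Neither deviates — NE.
(Swing, Waltz) is not a NE: Lee would switch to Waltz (7 > 6).
No other cell survives both best-response checks, so there are 2 pure NE.

2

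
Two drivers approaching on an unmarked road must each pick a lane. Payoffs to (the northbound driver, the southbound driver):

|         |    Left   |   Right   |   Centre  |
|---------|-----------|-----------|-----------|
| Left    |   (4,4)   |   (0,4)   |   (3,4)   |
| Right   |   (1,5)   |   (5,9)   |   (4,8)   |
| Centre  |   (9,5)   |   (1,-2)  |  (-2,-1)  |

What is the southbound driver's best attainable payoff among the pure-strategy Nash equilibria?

9

Both Right is a pure NE (the northbound driver: 5 ≥ 1; the southbound driver: 9 ≥ 8). The southbound driver gets 9.
(Centre, Left) is a pure NE (the northbound driver: 9 ≥ 4; the southbound driver: 5 ≥ -1). The southbound driver gets 5.
Every other cell has a profitable deviation for at least one player. Highest of {9, 5} is 9.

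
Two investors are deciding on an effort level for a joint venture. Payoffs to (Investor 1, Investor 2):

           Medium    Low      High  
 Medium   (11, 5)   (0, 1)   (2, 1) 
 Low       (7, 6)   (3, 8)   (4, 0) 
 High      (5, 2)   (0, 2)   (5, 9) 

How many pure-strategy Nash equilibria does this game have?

3

Both Medium: Investor 1 gets 11 (best alternative 7); Investor 2 gets 5 (best alternative 1). Neither deviates — NE.
Both Low: Investor 1 gets 3 (best alternative 0); Investor 2 gets 8 (best alternative 6). Neither deviates — NE.
Both High: Investor 1 gets 5 (best alternative 4); Investor 2 gets 9 (best alternative 2). Neither deviates — NE.
(Low, Medium) is not a NE: Investor 1 would switch to Medium (11 > 7).
No other cell survives both best-response checks, so there are 3 pure NE.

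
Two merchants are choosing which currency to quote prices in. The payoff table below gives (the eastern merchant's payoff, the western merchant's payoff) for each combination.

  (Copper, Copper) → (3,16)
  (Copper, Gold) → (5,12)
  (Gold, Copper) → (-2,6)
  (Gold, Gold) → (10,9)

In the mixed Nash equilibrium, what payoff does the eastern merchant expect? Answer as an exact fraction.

The western merchant mixes with probability q on Copper, chosen so the eastern merchant is indifferent: 3q + 5(1−q) = (-2)q + 10(1−q) gives q = 1/2.
The eastern merchant's expected payoff (from either row, since indifferent) is 3·1/2 + 5·1/2 = 4.

4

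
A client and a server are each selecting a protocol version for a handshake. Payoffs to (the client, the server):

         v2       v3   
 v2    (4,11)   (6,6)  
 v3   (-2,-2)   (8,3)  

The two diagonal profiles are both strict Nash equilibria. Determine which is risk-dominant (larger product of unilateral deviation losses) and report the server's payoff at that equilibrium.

At both v2: the client loses 4 − (-2) = 6 by deviating; the server loses 11 − 6 = 5. Product = 6·5 = 30.
At both v3: the client loses 8 − 6 = 2 by deviating; the server loses 3 − (-2) = 5. Product = 2·5 = 10.
30 > 10, so both v2 is risk-dominant. The server's payoff there is 11.

11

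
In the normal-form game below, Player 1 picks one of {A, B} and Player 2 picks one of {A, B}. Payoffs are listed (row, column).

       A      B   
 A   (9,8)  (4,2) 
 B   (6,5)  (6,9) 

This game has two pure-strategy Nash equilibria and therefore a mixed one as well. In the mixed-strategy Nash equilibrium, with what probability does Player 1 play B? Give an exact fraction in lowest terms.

3/5

Player 1's mix p on A must make Player 2 indifferent between A and B.
Player 2's payoff from A: 8p + 5(1−p). From B: 2p + 9(1−p).
Set equal: 6p = 4(1−p) → p = 4/10 = 2/5.
Probability on B is 1 − 2/5 = 3/5.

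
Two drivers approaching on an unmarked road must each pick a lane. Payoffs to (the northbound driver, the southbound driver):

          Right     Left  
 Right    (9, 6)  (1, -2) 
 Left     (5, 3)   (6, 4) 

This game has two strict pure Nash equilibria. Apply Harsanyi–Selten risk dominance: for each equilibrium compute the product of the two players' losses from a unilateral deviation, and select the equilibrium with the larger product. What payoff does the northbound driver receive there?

At both Right: the northbound driver loses 9 − 5 = 4 by deviating; the southbound driver loses 6 − (-2) = 8. Product = 4·8 = 32.
At both Left: the northbound driver loses 6 − 1 = 5 by deviating; the southbound driver loses 4 − 3 = 1. Product = 5·1 = 5.
32 > 5, so both Right is risk-dominant. The northbound driver's payoff there is 9.

9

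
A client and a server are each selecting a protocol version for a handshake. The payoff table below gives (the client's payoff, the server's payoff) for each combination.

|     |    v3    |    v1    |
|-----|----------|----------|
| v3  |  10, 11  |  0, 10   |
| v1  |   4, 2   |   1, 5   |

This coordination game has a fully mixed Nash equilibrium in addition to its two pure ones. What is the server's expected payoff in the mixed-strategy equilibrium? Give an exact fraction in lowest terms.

35/4

The client mixes with probability p on v3, chosen so the server is indifferent: 11p + 2(1−p) = 10p + 5(1−p) gives p = 3/4.
The server's expected payoff is 11·3/4 + 2·1/4 = 35/4.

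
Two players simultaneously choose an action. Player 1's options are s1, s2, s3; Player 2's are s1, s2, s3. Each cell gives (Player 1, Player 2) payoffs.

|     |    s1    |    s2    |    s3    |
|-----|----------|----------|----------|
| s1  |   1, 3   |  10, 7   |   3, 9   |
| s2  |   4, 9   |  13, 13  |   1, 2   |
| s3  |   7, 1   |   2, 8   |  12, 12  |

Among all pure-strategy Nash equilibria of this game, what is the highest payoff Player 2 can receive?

Both s2 is a pure NE (Player 1: 13 ≥ 10; Player 2: 13 ≥ 9). Player 2 gets 13.
Both s3 is a pure NE (Player 1: 12 ≥ 3; Player 2: 12 ≥ 8). Player 2 gets 12.
Every other cell has a profitable deviation for at least one player. Highest of {13, 12} is 13.

13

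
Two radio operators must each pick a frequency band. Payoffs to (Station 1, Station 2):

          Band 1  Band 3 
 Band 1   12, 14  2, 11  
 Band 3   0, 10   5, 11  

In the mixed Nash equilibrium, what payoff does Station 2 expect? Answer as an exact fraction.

Station 1 mixes with probability p on Band 1, chosen so Station 2 is indifferent: 14p + 10(1−p) = 11p + 11(1−p) gives p = 1/4.
Station 2's expected payoff is 14·1/4 + 10·3/4 = 11.

11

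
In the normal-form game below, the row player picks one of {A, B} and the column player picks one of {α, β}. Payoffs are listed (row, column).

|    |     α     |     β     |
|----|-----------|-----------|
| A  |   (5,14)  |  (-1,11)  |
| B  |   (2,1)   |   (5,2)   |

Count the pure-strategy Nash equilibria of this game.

2

(A, α): the row player gets 5 (best alternative 2); the column player gets 14 (best alternative 11). Neither deviates — NE.
(B, β): the row player gets 5 (best alternative -1); the column player gets 2 (best alternative 1). Neither deviates — NE.
(B, α) is not a NE: the row player would switch to A (5 > 2).
No other cell survives both best-response checks, so there are 2 pure NE.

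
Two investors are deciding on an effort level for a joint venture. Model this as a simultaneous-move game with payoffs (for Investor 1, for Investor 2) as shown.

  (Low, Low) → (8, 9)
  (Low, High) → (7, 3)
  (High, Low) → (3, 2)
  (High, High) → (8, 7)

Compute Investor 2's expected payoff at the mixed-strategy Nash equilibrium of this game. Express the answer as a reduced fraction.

57/11

Investor 1 mixes with probability p on Low, chosen so Investor 2 is indifferent: 9p + 2(1−p) = 3p + 7(1−p) gives p = 5/11.
Investor 2's expected payoff is 9·5/11 + 2·6/11 = 57/11.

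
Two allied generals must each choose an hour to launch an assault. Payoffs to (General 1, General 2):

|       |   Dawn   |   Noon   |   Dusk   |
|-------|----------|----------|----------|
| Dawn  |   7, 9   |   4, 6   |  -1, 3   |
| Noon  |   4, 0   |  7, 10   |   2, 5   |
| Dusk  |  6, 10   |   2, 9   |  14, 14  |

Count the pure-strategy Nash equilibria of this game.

Both Dawn: General 1 gets 7 (best alternative 6); General 2 gets 9 (best alternative 6). Neither deviates — NE.
Both Noon: General 1 gets 7 (best alternative 4); General 2 gets 10 (best alternative 5). Neither deviates — NE.
Both Dusk: General 1 gets 14 (best alternative 2); General 2 gets 14 (best alternative 10). Neither deviates — NE.
(Dawn, Noon) is not a NE: General 1 would switch to Noon (7 > 4).
No other cell survives both best-response checks, so there are 3 pure NE.

3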